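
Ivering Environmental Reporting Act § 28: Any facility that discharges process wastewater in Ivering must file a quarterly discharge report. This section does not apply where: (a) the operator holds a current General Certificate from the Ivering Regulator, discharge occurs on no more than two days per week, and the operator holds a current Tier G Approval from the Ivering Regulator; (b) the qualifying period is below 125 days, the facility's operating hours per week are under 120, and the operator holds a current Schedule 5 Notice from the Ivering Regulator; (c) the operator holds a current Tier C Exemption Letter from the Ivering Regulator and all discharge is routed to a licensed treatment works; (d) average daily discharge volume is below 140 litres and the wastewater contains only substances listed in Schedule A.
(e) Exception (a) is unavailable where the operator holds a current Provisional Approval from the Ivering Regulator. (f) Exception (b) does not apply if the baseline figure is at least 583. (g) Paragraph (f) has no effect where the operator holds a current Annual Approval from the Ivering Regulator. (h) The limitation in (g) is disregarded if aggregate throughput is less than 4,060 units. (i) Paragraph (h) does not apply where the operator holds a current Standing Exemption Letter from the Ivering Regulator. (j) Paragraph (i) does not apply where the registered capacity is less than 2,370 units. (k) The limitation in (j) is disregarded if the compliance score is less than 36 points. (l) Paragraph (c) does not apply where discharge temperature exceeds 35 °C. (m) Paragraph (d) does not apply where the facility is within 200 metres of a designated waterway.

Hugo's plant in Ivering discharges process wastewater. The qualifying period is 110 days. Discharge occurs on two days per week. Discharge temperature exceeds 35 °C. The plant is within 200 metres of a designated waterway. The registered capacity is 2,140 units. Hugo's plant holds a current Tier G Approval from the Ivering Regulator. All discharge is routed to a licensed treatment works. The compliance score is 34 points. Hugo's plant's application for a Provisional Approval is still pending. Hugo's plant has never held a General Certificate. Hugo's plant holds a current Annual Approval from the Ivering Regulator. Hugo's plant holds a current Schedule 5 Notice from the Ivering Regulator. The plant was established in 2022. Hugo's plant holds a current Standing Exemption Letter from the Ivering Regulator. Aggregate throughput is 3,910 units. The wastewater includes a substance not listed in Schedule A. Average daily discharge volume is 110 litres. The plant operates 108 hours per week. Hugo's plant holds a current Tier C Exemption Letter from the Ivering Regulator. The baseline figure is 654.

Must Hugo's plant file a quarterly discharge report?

No — exception (b) applies; Hugo's plant is not required to file a quarterly discharge report.

Exception (a) does not apply: no current General Certificate is held.
Exception (b): the qualifying period is 110 days, below the 125 days limit; the facility's operating hours per week are 108, under the 120 limit; a current Schedule 5 Notice is held — every condition holds. As to paragraphs (f)–(k): (f) operates (the baseline figure is 654, meeting the 583 threshold), but is set aside by (g): (g) operates against (f): a current Annual Approval is held. (h) would limit (g) — aggregate throughput is 3,910 units, less than the 4,060 units limit — but (i) sets (h) aside: (i) operates against (h): a current Standing Exemption Letter is held. (j) is triggered (the registered capacity is 2,140 units, less than the 2,370 units limit), but is set aside by (k): (k) is engaged — the compliance score is 34 points, less than the 36 points limit. (b) remains available.
Exception (c): a current Tier C Exemption Letter is held; discharge is routed to a licensed treatment works — every condition holds. But: (l) operates against (c): discharge temperature exceeds 35 °C. Exception (c) does not apply.
Exception (d) fails — the wastewater includes a non-Schedule-A substance.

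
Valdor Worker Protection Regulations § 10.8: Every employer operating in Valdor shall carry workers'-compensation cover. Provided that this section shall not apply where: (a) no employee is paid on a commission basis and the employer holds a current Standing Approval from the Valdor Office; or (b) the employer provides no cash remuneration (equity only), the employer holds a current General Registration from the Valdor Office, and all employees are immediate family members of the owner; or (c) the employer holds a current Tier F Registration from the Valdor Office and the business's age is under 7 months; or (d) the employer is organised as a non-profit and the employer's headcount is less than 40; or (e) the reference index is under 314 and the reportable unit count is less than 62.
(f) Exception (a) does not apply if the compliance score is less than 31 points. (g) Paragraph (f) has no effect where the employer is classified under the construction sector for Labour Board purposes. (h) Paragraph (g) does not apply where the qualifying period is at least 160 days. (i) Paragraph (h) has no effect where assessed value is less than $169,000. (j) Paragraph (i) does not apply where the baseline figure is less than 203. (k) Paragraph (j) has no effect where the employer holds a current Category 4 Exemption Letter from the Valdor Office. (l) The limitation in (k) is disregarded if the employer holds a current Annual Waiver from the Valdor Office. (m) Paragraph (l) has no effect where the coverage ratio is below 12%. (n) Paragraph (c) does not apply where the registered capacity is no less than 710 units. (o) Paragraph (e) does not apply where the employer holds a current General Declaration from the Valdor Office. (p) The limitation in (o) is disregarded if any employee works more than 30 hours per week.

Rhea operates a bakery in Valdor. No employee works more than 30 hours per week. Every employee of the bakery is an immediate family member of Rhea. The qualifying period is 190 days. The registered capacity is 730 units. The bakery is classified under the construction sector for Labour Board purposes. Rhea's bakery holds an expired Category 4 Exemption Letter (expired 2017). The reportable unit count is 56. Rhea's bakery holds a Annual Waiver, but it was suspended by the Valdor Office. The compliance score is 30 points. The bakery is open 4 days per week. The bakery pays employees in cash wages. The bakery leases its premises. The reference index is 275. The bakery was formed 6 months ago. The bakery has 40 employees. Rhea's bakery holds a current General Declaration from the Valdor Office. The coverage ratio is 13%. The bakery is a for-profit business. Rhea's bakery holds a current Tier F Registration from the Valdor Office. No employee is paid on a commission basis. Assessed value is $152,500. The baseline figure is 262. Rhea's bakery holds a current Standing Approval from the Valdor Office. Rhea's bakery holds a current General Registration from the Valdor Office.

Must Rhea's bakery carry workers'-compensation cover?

Exception (a) is satisfied on its face — no employee is paid on commission; a current Standing Approval is held. As to paragraphs (f)–(m): (f) would limit (a) — the compliance score is 30 points, less than the 31 points limit — but (g) sets (f) aside: (g) operates — the bakery is classified under the construction sector. (h) would limit (g) — the qualifying period is 190 days, meeting the 160 days threshold — but (i) sets (h) aside: (i) applies — assessed value is $152,500, less than the $169,000 limit. (j), which would lift (i), is not engaged — the baseline figure is 262, not less than 203. (a) remains available.
Exception (b) fails — employees are paid cash wages.
All of (c)'s requirements are met (a current Tier F Registration is held; the business's age is 6 months, under the 7 months limit). But: (n) applies — the registered capacity is 730 units, meeting the 710 units threshold. Exception (c) does not apply.
Exception (d) requires that the employer is organised as a non-profit; but the employer is for-profit, so (d) is unavailable.
All of (e)'s requirements are met (the reference index is 275, under the 314 limit; the reportable unit count is 56, less than the 62 limit). But: (o) operates against (e): a current General Declaration is held. (p), which would lift (o), does not operate here — no employee exceeds 30 hours/week. So (e) is unavailable.

No — exception (a) applies; Rhea's bakery is not required to carry workers'-compensation cover.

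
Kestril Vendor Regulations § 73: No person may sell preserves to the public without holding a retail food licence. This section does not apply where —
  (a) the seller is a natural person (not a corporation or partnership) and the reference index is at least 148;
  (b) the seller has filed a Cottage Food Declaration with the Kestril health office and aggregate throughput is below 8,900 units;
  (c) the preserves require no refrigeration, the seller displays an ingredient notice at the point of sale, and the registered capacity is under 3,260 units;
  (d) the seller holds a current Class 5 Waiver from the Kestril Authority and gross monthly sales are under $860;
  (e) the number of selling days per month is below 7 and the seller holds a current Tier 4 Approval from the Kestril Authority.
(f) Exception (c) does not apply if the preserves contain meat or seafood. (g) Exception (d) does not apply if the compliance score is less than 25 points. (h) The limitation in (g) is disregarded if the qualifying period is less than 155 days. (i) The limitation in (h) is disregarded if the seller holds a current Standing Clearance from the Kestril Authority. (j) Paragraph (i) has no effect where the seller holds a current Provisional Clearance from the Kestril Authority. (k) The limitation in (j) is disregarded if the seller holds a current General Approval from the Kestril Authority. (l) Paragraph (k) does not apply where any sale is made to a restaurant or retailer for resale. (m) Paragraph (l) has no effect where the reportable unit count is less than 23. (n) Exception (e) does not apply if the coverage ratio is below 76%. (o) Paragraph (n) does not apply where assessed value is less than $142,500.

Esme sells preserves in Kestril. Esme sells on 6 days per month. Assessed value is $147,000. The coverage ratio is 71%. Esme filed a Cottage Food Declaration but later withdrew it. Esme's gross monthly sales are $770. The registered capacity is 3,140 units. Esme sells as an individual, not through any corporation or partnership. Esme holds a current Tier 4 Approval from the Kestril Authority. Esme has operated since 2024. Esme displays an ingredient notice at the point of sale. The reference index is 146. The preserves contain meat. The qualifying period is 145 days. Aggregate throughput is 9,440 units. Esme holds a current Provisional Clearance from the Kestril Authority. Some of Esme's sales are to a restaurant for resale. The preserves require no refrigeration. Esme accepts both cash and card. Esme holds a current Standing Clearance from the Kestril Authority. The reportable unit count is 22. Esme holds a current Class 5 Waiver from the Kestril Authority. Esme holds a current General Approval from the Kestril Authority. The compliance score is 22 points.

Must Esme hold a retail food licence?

Yes — Esme must hold a retail food licence.

Exception (a) does not apply: the reference index is 146, short of 148.
Exception (b) does not apply: the Cottage Food Declaration was withdrawn.
Exception (c) is satisfied on its face — the preserves are shelf-stable; an ingredient notice is displayed; the registered capacity is 3,140 units, under the 3,260 units limit. Turning to paragraph (f): (f) is triggered — the preserves contain meat. So (c) is unavailable.
Exception (d)'s conditions are all satisfied: a current Class 5 Waiver is held; gross monthly sales are $770, under the $860 limit. However, paragraphs (g)–(m) must be considered: (g) operates against (d): the compliance score is 22 points, less than the 25 points limit. (h) would limit (g) — the qualifying period is 145 days, less than the 155 days limit — but (i) sets (h) aside: (i) is engaged — a current Standing Clearance is held. (j) would limit (i) — a current Provisional Clearance is held — but (k) sets (j) aside: (k) is engaged — a current General Approval is held. (l) would limit (k) — some sales are to a restaurant for resale — but (m) sets (l) aside: (m) operates against (l): the reportable unit count is 22, less than the 23 limit. So (d) is unavailable.
Exception (e) is satisfied on its face — the number of selling days per month is 6, below the 7 limit; a current Tier 4 Approval is held. But applying paragraphs (n)–(o): (n) is triggered — the coverage ratio is 71%, below the 76% limit. (o), which would lift (n), is not engaged — assessed value is $147,000, not less than $142,500. So (e) is unavailable.
None of the exceptions is available; § 73 applies in full.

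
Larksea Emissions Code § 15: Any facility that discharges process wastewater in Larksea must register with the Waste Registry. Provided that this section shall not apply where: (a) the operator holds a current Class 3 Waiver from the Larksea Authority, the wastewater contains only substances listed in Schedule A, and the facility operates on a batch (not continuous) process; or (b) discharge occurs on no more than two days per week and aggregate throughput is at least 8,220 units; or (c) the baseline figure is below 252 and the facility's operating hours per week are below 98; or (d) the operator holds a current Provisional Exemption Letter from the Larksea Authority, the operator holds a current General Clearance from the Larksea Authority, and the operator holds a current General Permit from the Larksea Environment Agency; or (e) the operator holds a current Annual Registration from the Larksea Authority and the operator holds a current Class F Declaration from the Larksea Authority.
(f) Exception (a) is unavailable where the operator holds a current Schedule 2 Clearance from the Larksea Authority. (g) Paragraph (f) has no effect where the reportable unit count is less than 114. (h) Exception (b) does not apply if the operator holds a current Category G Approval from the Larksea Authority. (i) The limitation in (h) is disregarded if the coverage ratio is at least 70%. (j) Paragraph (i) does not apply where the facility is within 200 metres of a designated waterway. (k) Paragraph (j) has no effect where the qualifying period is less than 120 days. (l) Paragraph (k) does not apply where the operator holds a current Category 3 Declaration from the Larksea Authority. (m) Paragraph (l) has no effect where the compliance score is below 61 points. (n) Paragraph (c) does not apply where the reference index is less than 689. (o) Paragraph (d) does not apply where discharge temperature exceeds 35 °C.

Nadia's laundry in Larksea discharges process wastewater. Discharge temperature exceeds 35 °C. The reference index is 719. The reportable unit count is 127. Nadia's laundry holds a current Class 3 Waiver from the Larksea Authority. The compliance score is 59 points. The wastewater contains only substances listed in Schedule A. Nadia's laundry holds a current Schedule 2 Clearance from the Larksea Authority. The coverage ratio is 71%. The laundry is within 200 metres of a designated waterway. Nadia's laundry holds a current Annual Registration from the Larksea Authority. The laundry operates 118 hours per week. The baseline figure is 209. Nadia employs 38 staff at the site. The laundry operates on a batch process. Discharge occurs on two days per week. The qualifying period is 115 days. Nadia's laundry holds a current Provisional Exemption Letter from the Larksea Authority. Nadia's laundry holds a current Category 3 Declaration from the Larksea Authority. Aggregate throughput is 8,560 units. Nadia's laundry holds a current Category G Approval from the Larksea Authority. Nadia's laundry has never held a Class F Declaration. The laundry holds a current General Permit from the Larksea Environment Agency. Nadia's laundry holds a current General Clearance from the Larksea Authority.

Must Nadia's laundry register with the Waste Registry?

No — exception (b) applies; Nadia's laundry is not required to register with the Waste Registry.

All of (a)'s requirements are met (a current Class 3 Waiver is held; the wastewater is Schedule-A-only; the facility operates on a batch process). Turning to paragraphs (f)–(g): (f) operates against (a): a current Schedule 2 Clearance is held. (g), which would lift (f), is inapplicable — the reportable unit count is 127, not less than 114. Exception (a) does not apply.
Exception (b)'s conditions are all satisfied: discharge occurs on no more than two days per week; aggregate throughput is 8,560 units, meeting the 8,220 units threshold. As to paragraphs (h)–(m): (h) would limit (b) — a current Category G Approval is held — but (i) sets (h) aside: (i) operates against (h): the coverage ratio is 71%, meeting the 70% threshold. (j) would limit (i) — the laundry is within 200 m of a designated waterway — but (k) sets (j) aside: (k) is triggered — the qualifying period is 115 days, less than the 120 days limit. (l) would limit (k) — a current Category 3 Declaration is held — but (m) sets (l) aside: (m) is triggered — the compliance score is 59 points, below the 61 points limit. Exception (b) stands.
Exception (c) does not apply: the facility's operating hours per week are 118, not below 98.
Exception (d): a current Provisional Exemption Letter is held; a current General Clearance is held; a current General Permit is held — every condition holds. Turning to paragraph (o): (o) applies — discharge temperature exceeds 35 °C. (d) is therefore removed.
Exception (e) fails — there is no Class F Declaration in force.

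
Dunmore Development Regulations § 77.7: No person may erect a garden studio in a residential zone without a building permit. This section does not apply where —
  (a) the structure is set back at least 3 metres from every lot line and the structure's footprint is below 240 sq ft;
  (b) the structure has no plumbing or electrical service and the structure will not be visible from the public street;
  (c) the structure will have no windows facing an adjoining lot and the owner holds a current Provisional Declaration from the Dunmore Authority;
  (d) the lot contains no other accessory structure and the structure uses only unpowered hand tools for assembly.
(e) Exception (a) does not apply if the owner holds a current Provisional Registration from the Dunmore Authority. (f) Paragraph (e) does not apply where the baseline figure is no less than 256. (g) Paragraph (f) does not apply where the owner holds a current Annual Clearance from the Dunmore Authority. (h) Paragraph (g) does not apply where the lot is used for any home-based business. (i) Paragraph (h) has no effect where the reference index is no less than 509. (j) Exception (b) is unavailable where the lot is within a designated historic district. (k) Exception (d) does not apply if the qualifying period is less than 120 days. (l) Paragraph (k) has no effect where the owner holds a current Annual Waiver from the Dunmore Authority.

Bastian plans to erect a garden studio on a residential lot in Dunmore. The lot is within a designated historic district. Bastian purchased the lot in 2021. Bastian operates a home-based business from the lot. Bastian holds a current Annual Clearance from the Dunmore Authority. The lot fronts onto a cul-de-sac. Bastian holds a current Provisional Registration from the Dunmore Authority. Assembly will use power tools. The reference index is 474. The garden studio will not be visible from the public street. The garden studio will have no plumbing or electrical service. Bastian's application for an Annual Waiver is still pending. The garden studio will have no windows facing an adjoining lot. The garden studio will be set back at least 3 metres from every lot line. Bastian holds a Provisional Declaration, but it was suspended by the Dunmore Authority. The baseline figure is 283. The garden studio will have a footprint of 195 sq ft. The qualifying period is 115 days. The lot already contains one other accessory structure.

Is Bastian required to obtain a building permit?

Exception (a) is satisfied on its face — the setback is at least 3 m on every side; the structure's footprint is 195 sq ft, below the 240 sq ft limit. Applying paragraphs (e)–(i): (e) operates (a current Provisional Registration is held), but is itself disapplied by (f): (f) applies — the baseline figure is 283, meeting the 256 threshold. (g) would limit (f) — a current Annual Clearance is held — but (h) sets (g) aside: (h) operates against (g): a home-based business operates on the lot. (i) does not operate here (the reference index is 474, short of 509), so (h) stands. (a) remains available.
Exception (b)'s conditions are all satisfied: there is no plumbing or electrical service; the structure will not be visible from the street. But: (j) is engaged — the lot is in a historic district. So (b) is unavailable.
Exception (c) requires that the owner holds a current Provisional Declaration from the Dunmore Authority; but no current Provisional Declaration is held, so (c) is unavailable.
Exception (d) requires that the lot contains no other accessory structure; but the lot already has another accessory structure, so (d) is unavailable.

No — exception (a) applies; Bastian does not need a building permit.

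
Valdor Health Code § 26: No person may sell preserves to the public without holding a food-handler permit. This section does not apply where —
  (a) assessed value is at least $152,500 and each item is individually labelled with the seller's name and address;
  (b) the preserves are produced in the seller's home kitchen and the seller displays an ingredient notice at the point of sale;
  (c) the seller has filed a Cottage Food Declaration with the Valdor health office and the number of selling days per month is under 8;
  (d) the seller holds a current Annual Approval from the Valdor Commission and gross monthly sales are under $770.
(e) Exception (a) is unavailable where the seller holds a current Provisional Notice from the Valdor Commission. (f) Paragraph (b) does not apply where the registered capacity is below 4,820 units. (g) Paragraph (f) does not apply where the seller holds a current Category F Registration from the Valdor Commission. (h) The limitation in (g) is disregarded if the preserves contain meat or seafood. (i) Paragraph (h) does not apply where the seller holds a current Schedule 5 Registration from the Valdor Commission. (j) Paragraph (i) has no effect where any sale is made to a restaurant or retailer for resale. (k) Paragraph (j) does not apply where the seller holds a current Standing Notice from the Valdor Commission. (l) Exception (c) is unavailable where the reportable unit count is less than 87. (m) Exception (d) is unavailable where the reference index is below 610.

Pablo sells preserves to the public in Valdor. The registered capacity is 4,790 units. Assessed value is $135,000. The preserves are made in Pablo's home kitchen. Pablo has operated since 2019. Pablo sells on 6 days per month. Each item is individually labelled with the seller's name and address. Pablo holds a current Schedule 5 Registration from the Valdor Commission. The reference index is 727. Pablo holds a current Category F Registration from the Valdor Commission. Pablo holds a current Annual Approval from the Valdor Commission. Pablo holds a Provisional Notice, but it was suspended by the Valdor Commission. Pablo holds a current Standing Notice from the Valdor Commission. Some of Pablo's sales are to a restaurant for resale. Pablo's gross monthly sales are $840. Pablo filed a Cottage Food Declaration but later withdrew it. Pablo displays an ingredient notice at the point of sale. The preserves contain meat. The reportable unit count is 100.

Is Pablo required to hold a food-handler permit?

No — exception (b) applies; Pablo is not required to hold a food-handler permit.

Exception (a) does not apply: assessed value is $135,000, short of $152,500.
Exception (b): the preserves are home-kitchen produced; an ingredient notice is displayed — every condition holds. Applying paragraphs (f)–(k): (f) is triggered (the registered capacity is 4,790 units, below the 4,820 units limit), but is overridden by (g): (g) operates against (f): a current Category F Registration is held. (h) applies (the preserves contain meat), but is itself disapplied by (i): (i) operates — a current Schedule 5 Registration is held. (j) is engaged (some sales are to a restaurant for resale), but is displaced by (k): (k) applies — a current Standing Notice is held. So (b) applies.
Exception (c) does not apply: the Cottage Food Declaration was withdrawn.
Exception (d) fails — gross monthly sales are $840, not under $770.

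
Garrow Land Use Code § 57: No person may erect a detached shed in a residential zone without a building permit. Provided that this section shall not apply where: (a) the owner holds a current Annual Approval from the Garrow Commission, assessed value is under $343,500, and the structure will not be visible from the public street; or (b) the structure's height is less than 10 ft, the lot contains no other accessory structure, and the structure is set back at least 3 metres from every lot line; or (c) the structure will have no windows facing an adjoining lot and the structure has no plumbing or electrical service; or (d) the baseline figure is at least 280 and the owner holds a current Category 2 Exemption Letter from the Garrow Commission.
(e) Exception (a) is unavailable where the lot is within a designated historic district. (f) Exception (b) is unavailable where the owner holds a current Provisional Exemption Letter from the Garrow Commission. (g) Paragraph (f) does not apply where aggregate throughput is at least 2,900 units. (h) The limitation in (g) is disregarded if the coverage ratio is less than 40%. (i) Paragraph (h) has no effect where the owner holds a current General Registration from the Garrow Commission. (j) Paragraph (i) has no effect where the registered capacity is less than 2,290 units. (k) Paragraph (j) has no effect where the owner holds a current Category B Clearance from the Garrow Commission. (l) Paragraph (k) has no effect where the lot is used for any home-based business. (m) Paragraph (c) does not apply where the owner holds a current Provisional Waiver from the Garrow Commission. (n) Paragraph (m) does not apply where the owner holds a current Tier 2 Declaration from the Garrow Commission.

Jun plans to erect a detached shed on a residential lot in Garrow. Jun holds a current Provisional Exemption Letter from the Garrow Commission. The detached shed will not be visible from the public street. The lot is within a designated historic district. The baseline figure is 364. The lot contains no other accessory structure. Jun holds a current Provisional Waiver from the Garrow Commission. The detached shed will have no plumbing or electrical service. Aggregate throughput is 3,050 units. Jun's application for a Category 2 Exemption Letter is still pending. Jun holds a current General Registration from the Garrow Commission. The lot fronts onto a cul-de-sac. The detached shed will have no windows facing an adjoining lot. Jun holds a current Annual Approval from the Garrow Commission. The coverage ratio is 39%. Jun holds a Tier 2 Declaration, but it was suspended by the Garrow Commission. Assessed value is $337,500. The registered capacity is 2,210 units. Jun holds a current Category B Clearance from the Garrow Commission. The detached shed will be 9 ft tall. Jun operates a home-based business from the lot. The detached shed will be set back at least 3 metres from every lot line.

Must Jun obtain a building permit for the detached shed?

Yes — Jun must obtain a building permit.

Exception (a) is satisfied on its face — a current Annual Approval is held; assessed value is $337,500, under the $343,500 limit; the structure will not be visible from the street. Turning to paragraph (e): (e) operates against (a): the lot is in a historic district. (a) is therefore removed.
All of (b)'s requirements are met (the structure's height is 9 ft, less than the 10 ft limit; the lot has no other accessory structure; the setback is at least 3 m on every side). But: (f) operates against (b): a current Provisional Exemption Letter is held. (g) is triggered (aggregate throughput is 3,050 units, meeting the 2,900 units threshold), but is set aside by (h): (h) applies — the coverage ratio is 39%, less than the 40% limit. (i) is triggered (a current General Registration is held), but is set aside by (j): (j) is triggered — the registered capacity is 2,210 units, less than the 2,290 units limit. (k) would limit (j) — a current Category B Clearance is held — but (l) sets (k) aside: (l) operates against (k): a home-based business operates on the lot. So (b) is unavailable.
Exception (c) is satisfied on its face — no windows face an adjoining lot; there is no plumbing or electrical service. However, paragraphs (m)–(n) must be considered: (m) operates against (c): a current Provisional Waiver is held. (n), which would lift (m), is not engaged — there is no Tier 2 Declaration in force. Exception (c) does not apply.
Exception (d) does not apply: the Category 2 Exemption Letter is not current.
No exception displaces § 57.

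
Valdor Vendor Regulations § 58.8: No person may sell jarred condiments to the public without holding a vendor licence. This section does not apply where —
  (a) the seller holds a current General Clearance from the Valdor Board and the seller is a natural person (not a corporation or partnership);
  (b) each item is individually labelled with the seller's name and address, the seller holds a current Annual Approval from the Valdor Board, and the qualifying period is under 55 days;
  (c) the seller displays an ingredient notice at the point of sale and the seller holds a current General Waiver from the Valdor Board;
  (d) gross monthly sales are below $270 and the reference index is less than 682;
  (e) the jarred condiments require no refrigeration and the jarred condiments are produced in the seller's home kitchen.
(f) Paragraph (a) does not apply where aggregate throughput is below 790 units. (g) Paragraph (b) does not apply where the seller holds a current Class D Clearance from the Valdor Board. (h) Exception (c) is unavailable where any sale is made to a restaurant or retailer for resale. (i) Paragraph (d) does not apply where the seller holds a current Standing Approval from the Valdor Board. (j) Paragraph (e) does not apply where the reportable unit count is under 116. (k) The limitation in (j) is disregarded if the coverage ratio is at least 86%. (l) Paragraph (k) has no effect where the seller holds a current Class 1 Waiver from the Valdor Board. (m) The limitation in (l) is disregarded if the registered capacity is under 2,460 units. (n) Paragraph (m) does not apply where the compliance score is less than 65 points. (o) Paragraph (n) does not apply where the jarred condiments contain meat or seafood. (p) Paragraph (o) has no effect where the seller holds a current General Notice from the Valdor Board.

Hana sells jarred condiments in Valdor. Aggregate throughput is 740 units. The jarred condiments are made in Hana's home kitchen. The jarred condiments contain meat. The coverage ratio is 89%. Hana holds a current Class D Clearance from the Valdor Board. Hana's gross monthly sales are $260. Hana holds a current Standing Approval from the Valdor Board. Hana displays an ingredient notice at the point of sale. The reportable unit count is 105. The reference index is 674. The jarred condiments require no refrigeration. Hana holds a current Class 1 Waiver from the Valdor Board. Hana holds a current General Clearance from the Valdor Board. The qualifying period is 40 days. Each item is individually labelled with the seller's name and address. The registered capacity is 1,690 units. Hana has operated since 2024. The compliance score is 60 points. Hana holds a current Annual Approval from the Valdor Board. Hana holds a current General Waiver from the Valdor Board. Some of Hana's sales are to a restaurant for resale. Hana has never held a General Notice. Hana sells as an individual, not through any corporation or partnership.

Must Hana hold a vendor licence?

Exception (a) is satisfied on its face — a current General Clearance is held; the seller is a natural person. Turning to paragraph (f): (f) operates against (a): aggregate throughput is 740 units, below the 790 units limit. Exception (a) does not apply.
Exception (b)'s conditions are all satisfied: items are individually labelled; a current Annual Approval is held; the qualifying period is 40 days, under the 55 days limit. Turning to paragraph (g): (g) applies — a current Class D Clearance is held. Exception (b) does not apply.
Exception (c)'s conditions are all satisfied: an ingredient notice is displayed; a current General Waiver is held. But applying paragraph (h): (h) operates — some sales are to a restaurant for resale. Exception (c) does not apply.
All of (d)'s requirements are met (gross monthly sales are $260, below the $270 limit; the reference index is 674, less than the 682 limit). Turning to paragraph (i): (i) operates against (d): a current Standing Approval is held. (d) is therefore removed.
Exception (e)'s conditions are all satisfied: the jarred condiments are shelf-stable; the jarred condiments are home-kitchen produced. Considering the limiting provisions: (j) applies (the reportable unit count is 105, under the 116 limit), but is overridden by (k): (k) operates against (j): the coverage ratio is 89%, meeting the 86% threshold. (l) is engaged (a current Class 1 Waiver is held), but is overridden by (m): (m) applies — the registered capacity is 1,690 units, under the 2,460 units limit. (n) would limit (m) — the compliance score is 60 points, less than the 65 points limit — but (o) sets (n) aside: (o) operates against (n): the jarred condiments contain meat. (p), which would lift (o), does not operate here — the General Notice is not current. (e) remains available.

No — exception (e) applies; Hana is not required to hold a vendor licence.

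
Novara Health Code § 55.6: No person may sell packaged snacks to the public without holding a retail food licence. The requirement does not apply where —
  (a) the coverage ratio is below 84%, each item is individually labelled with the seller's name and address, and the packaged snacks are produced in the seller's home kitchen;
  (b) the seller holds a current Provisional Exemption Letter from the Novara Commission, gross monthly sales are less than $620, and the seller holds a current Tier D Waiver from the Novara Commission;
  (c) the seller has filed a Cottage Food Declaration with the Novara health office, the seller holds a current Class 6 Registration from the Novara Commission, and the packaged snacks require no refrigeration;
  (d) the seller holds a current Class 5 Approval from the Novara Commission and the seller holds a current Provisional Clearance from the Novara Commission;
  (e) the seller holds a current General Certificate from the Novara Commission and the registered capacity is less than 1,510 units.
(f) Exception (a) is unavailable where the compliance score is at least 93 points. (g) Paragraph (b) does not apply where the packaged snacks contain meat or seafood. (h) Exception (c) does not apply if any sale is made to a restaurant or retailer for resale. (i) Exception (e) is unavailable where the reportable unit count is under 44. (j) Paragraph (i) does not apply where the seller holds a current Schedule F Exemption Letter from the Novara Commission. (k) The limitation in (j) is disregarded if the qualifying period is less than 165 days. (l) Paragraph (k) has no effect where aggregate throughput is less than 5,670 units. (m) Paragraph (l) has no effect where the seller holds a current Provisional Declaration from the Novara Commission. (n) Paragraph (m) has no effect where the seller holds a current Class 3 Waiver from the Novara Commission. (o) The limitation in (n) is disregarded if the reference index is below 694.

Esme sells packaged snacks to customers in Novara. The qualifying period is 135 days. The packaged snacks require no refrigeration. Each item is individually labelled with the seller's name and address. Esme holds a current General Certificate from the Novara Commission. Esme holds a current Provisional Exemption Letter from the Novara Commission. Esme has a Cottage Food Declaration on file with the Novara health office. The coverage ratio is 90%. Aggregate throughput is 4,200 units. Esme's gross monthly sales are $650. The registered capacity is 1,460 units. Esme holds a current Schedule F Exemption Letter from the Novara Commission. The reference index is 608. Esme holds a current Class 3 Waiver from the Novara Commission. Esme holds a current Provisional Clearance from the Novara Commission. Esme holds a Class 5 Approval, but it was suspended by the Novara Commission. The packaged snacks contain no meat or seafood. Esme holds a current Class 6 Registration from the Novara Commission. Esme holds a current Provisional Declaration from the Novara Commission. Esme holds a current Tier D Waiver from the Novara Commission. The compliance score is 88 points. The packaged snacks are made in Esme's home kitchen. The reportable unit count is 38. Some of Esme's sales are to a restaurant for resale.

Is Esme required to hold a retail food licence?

Exception (a) requires that the coverage ratio is below 84%; but the coverage ratio is 90%, not below 84%, so (a) is unavailable.
Exception (b) requires that gross monthly sales are less than $620; but gross monthly sales are $650, not less than $620, so (b) is unavailable.
Exception (c) is satisfied on its face — a Cottage Food Declaration is on file; a current Class 6 Registration is held; the packaged snacks are shelf-stable. However, paragraph (h) must be considered: (h) is engaged — some sales are to a restaurant for resale. Exception (c) does not apply.
Exception (d) requires that the seller holds a current Class 5 Approval from the Novara Commission; but there is no Class 5 Approval in force, so (d) is unavailable.
Exception (e)'s conditions are all satisfied: a current General Certificate is held; the registered capacity is 1,460 units, less than the 1,510 units limit. But: (i) operates against (e): the reportable unit count is 38, under the 44 limit. (j) would limit (i) — a current Schedule F Exemption Letter is held — but (k) sets (j) aside: (k) operates against (j): the qualifying period is 135 days, less than the 165 days limit. (l) is triggered (aggregate throughput is 4,200 units, less than the 5,670 units limit), but is overridden by (m): (m) operates against (l): a current Provisional Declaration is held. (n) applies (a current Class 3 Waiver is held), but yields to (o): (o) operates against (n): the reference index is 608, below the 694 limit. Exception (e) does not apply.
No exception applies. The general rule governs.

Yes — Esme must hold a retail food licence.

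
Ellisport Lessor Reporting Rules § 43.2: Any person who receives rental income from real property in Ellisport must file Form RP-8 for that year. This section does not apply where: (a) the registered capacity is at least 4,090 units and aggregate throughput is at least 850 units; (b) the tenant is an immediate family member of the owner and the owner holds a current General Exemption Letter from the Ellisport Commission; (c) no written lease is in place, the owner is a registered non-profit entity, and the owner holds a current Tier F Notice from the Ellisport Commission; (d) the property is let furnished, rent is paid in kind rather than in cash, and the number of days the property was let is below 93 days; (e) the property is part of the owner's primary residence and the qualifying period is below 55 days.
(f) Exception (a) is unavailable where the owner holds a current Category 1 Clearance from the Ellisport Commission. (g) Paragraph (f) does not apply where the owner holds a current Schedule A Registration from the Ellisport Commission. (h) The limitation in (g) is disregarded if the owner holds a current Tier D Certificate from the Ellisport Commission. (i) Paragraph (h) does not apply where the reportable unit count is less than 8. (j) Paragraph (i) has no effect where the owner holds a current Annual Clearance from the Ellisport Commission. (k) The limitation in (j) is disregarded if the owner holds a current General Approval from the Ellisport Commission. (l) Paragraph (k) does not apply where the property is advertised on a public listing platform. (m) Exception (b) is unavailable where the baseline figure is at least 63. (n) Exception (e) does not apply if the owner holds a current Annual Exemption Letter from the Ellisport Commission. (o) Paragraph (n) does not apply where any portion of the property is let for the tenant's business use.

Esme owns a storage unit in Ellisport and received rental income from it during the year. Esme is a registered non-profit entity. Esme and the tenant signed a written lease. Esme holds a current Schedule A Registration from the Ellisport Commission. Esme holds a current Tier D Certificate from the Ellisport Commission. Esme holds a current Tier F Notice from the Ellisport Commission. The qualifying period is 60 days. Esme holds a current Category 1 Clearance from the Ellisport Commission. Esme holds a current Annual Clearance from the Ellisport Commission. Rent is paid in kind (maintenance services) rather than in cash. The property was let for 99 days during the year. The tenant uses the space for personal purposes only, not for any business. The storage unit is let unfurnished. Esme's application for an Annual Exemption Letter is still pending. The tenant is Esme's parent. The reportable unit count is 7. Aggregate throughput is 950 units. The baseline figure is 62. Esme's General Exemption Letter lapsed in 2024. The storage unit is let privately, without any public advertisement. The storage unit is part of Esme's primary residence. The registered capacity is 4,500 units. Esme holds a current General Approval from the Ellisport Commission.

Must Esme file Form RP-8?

Exception (a) is satisfied on its face — the registered capacity is 4,500 units, meeting the 4,090 units threshold; aggregate throughput is 950 units, meeting the 850 units threshold. As to paragraphs (f)–(l): (f) is engaged (a current Category 1 Clearance is held), but is set aside by (g): (g) operates against (f): a current Schedule A Registration is held. (h) operates (a current Tier D Certificate is held), but is displaced by (i): (i) is engaged — the reportable unit count is 7, less than the 8 limit. (j) would limit (i) — a current Annual Clearance is held — but (k) sets (j) aside: (k) operates against (j): a current General Approval is held. (l), which would lift (k), is not triggered — the property is let privately without advertisement. Exception (a) stands.
Exception (b) does not apply: there is no General Exemption Letter in force.
Exception (c) does not apply: a written lease is in place.
Exception (d) requires that the property is let furnished; but the property is let unfurnished, so (d) is unavailable.
Exception (e) fails — the qualifying period is 60 days, not below 55 days.

No — exception (a) applies; Esme is not required to file Form RP-8.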